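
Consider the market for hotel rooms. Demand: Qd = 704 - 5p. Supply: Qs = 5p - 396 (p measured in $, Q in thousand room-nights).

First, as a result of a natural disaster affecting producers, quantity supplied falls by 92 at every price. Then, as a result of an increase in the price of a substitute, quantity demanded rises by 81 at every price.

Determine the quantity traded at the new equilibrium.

Before the shock: 704 - 5p = 5p - 396 ⇒ 1100 = 10p ⇒ p = 110, Q = 154.
After the shift, demand is Qd = 785 - 5p and supply is Qs = 5p - 488.
Equate the new curves: 785 - 5p = 5p - 488, giving 1273 = 10p, p = 127.3, Q = 148.5.

148.5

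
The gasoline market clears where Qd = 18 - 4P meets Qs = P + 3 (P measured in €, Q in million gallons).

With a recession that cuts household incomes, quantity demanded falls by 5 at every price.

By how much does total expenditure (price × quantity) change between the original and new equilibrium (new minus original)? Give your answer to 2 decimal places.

-8.00

Solve the original market: 18 - 4P = P + 3, hence P = 3 and Q = 6.
The shock moves the curves to Qd = 13 - 4P and Qs = P + 3.
Setting them equal: 13 - 4P = P + 3 → 10 = 5P, so P = 2 and Q = 5.
Expenditure moves from 3×6 = 18 to 2×5 = 10; change = -8.00.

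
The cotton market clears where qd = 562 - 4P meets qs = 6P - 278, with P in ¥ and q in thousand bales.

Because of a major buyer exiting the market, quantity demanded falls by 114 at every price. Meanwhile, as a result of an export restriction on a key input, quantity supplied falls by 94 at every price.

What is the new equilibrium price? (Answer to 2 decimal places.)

82.00

Original equilibrium: 562 - 4P = 6P - 278 gives 840 = 10P, so P = 84 and q = 226.
The new curves are qd = 448 - 4P (demand) and qs = 6P - 372 (supply).
Setting them equal: 448 - 4P = 6P - 372 → 820 = 10P, so P = 82 and q = 120.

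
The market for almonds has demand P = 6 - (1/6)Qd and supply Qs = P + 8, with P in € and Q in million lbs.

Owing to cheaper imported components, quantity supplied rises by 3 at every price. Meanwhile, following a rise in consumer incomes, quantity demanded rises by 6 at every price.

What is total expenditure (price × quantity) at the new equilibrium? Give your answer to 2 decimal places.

Solve the original market: 36 - 6P = P + 8, hence P = 4 and Q = 12.
The shock moves the curves to Qd = 42 - 6P and Qs = P + 11.
Clearing the new market: 42 - 6P = P + 11, so P = 31/7 ≈ 4.4286 and Q = 108/7 ≈ 15.4286.
New expenditure = 4.4286 × 15.4286 = 68.33.

68.33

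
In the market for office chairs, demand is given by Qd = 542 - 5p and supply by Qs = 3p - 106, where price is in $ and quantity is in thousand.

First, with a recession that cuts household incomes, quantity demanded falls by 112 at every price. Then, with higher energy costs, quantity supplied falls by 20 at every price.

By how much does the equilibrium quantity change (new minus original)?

-54.5

Before the shock: 542 - 5p = 3p - 106 ⇒ 648 = 8p ⇒ p = 81, Q = 137.
With the change applied: demand Qd = 430 - 5p, supply Qs = 3p - 126.
Clearing the new market: 430 - 5p = 3p - 126, so p = 69.5 and Q = 82.5.
ΔQ = 82.5 − 137 = -54.5.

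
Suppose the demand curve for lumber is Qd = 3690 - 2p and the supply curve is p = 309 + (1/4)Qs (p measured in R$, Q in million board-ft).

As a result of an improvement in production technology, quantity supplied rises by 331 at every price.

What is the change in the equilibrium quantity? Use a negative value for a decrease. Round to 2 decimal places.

+110.33

Original equilibrium: 3690 - 2p = 4p - 1236 gives 4926 = 6p, so p = 821 and Q = 2048.
With the change applied: demand Qd = 3690 - 2p, supply Qs = 4p - 905.
New equilibrium: 3690 - 2p = 4p - 905 ⇒ 4595 = 6p ⇒ p = 4595/6 ≈ 765.8333, Q = 6475/3 ≈ 2158.3333.
ΔQ = 2158.3333 − 2048 = +110.33.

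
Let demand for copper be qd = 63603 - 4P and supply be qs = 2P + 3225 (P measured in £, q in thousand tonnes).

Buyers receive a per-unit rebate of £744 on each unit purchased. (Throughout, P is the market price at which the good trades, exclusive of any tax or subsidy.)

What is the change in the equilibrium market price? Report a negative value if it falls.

Initially, 63603 - 4P = 2P + 3225, so 60378 = 6P and P = 10063, q = 23351.
Since buyers' out-of-pocket price is the market price minus the rebate, the effective demand curve becomes qd = 66579 - 4P.
Setting them equal: 66579 - 4P = 2P + 3225 → 63354 = 6P, so P = 10559 and q = 24343.
ΔP = 10559 − 10063 = +496.

+496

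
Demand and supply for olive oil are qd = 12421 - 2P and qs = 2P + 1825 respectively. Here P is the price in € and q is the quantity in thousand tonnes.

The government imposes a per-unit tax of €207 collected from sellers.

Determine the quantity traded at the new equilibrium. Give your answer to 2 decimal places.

Before the shock: 12421 - 2P = 2P + 1825 ⇒ 10596 = 4P ⇒ P = 2649, q = 7123.
Since sellers keep the price net of the tax, the effective supply curve becomes qs = 2P + 1411.
New equilibrium: 12421 - 2P = 2P + 1411 ⇒ 11010 = 4P ⇒ P = 2752.5, q = 6916.

6916.00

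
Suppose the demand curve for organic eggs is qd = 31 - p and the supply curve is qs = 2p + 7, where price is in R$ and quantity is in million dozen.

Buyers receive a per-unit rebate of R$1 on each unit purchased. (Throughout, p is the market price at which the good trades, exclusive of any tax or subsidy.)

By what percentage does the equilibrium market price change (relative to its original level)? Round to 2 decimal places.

Initially, 31 - p = 2p + 7, so 24 = 3p and p = 8, q = 23.
Since buyers' out-of-pocket price is the market price minus the rebate, the effective demand curve becomes qd = 32 - p.
New equilibrium: 32 - p = 2p + 7 ⇒ 25 = 3p ⇒ p = 25/3 ≈ 8.3333, q = 71/3 ≈ 23.6667.
%Δp = (8.3333 − 8) / 8 × 100 = +4.17%.

+4.17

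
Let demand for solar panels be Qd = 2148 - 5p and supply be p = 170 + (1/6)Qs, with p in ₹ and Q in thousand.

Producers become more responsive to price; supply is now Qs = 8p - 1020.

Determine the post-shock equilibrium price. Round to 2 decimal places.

Before the shock: 2148 - 5p = 6p - 1020 ⇒ 3168 = 11p ⇒ p = 288, Q = 708.
With the change applied: demand Qd = 2148 - 5p, supply Qs = 8p - 1020.
New equilibrium: 2148 - 5p = 8p - 1020 ⇒ 3168 = 13p ⇒ p = 3168/13 ≈ 243.6923, Q = 12084/13 ≈ 929.5385.

243.69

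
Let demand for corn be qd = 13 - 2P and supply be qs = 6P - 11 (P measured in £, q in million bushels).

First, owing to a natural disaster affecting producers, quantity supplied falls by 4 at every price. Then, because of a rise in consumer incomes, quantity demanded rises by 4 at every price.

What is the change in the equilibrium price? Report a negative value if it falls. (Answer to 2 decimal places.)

Solve the original market: 13 - 2P = 6P - 11, hence P = 3 and q = 7.
With the change applied: demand qd = 17 - 2P, supply qs = 6P - 15.
Equate the new curves: 17 - 2P = 6P - 15, giving 32 = 8P, P = 4, q = 9.
ΔP = 4 − 3 = +1.00.

+1.00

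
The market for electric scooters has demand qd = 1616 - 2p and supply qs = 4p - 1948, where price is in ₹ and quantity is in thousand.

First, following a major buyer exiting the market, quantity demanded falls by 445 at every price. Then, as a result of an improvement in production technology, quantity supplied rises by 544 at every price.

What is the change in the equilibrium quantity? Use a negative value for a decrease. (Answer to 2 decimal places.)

-115.33

Before the shock: 1616 - 2p = 4p - 1948 ⇒ 3564 = 6p ⇒ p = 594, q = 428.
With the change applied: demand qd = 1171 - 2p, supply qs = 4p - 1404.
Clearing the new market: 1171 - 2p = 4p - 1404, so p = 2575/6 ≈ 429.1667 and q = 938/3 ≈ 312.6667.
Δq = 312.6667 − 428 = -115.33.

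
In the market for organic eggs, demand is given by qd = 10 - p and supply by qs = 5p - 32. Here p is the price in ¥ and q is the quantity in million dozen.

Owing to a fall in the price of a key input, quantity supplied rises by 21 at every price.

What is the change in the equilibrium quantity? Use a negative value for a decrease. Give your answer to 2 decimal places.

+3.50

Before the shock: 10 - p = 5p - 32 ⇒ 42 = 6p ⇒ p = 7, q = 3.
The shock moves the curves to qd = 10 - p and qs = 5p - 11.
New equilibrium: 10 - p = 5p - 11 ⇒ 21 = 6p ⇒ p = 3.5, q = 6.5.
Δq = 6.5 − 3 = +3.50.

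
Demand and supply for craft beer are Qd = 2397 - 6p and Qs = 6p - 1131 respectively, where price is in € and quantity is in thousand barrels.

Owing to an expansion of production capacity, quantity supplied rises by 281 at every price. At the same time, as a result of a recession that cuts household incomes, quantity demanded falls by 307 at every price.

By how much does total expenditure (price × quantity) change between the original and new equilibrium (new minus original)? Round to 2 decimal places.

-34202.00

Initially, 2397 - 6p = 6p - 1131, so 3528 = 12p and p = 294, Q = 633.
The new curves are Qd = 2090 - 6p (demand) and Qs = 6p - 850 (supply).
Clearing the new market: 2090 - 6p = 6p - 850, so p = 245 and Q = 620.
Expenditure moves from 294×633 = 186102 to 245×620 = 151900; change = -34202.00.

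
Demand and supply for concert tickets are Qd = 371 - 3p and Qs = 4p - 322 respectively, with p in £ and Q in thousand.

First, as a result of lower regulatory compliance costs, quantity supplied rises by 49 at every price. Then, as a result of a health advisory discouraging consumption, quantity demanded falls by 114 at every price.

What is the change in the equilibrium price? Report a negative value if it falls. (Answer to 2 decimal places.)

-23.29

Initially, 371 - 3p = 4p - 322, so 693 = 7p and p = 99, Q = 74.
The new curves are Qd = 257 - 3p (demand) and Qs = 4p - 273 (supply).
Clearing the new market: 257 - 3p = 4p - 273, so p = 530/7 ≈ 75.7143 and Q = 209/7 ≈ 29.8571.
Δp = 75.7143 − 99 = -23.29.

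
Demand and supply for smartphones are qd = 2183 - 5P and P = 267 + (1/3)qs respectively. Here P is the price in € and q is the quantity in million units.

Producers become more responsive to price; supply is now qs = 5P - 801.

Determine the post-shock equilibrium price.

Solve the original market: 2183 - 5P = 3P - 801, hence P = 373 and q = 318.
After the shift, demand is qd = 2183 - 5P and supply is qs = 5P - 801.
New equilibrium: 2183 - 5P = 5P - 801 ⇒ 2984 = 10P ⇒ P = 298.4, q = 691.

298.4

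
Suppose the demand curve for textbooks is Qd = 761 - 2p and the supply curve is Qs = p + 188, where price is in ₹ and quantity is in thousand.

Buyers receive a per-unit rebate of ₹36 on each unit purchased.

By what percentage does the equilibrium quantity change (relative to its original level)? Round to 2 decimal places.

+6.33

Before the shock: 761 - 2p = p + 188 ⇒ 573 = 3p ⇒ p = 191, Q = 379.
Since buyers' out-of-pocket price is the market price minus the rebate, the effective demand curve becomes Qd = 833 - 2p.
New equilibrium: 833 - 2p = p + 188 ⇒ 645 = 3p ⇒ p = 215, Q = 403.
%ΔQ = (403 − 379) / 379 × 100 = +6.33%.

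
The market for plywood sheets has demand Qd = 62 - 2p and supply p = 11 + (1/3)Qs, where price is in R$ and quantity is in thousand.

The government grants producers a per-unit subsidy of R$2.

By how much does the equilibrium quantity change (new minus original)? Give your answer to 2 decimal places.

Original equilibrium: 62 - 2p = 3p - 33 gives 95 = 5p, so p = 19 and Q = 24.
Since sellers receive the price plus the subsidy, the effective supply curve becomes Qs = 3p - 27.
Equate the new curves: 62 - 2p = 3p - 27, giving 89 = 5p, p = 17.8, Q = 26.4.
ΔQ = 26.4 − 24 = +2.40.

+2.40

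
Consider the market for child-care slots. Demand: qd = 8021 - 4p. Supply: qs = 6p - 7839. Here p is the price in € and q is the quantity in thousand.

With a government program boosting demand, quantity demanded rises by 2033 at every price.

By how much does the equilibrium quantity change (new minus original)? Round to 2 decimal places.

+1219.80

Original equilibrium: 8021 - 4p = 6p - 7839 gives 15860 = 10p, so p = 1586 and q = 1677.
The shock moves the curves to qd = 10054 - 4p and qs = 6p - 7839.
Clearing the new market: 10054 - 4p = 6p - 7839, so p = 1789.3 and q = 2896.8.
Δq = 2896.8 − 1677 = +1219.80.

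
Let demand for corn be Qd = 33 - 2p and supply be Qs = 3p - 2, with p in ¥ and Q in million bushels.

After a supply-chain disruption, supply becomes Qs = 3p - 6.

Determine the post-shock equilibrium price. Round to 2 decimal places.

7.80

Before the shock: 33 - 2p = 3p - 2 ⇒ 35 = 5p ⇒ p = 7, Q = 19.
The new curves are Qd = 33 - 2p (demand) and Qs = 3p - 6 (supply).
Clearing the new market: 33 - 2p = 3p - 6, so p = 7.8 and Q = 17.4.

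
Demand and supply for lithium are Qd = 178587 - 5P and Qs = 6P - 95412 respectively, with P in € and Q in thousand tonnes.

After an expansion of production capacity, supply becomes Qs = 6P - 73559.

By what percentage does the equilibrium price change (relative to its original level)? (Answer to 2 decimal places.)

Solve the original market: 178587 - 5P = 6P - 95412, hence P = 24909 and Q = 54042.
The new curves are Qd = 178587 - 5P (demand) and Qs = 6P - 73559 (supply).
Equate the new curves: 178587 - 5P = 6P - 73559, giving 252146 = 11P, P = 252146/11 ≈ 22922.3636, Q = 703727/11 ≈ 63975.1818.
%ΔP = (22922.3636 − 24909) / 24909 × 100 = -7.98%.

-7.98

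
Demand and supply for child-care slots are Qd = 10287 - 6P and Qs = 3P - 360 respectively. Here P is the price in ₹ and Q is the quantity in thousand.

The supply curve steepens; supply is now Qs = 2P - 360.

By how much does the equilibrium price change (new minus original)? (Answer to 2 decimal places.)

+147.88

Before the shock: 10287 - 6P = 3P - 360 ⇒ 10647 = 9P ⇒ P = 1183, Q = 3189.
The shock moves the curves to Qd = 10287 - 6P and Qs = 2P - 360.
Equate the new curves: 10287 - 6P = 2P - 360, giving 10647 = 8P, P = 1330.875, Q = 2301.75.
ΔP = 1330.875 − 1183 = +147.88.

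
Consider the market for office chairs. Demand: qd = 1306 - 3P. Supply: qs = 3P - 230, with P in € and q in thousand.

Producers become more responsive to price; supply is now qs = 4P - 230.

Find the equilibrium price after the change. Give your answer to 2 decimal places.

Solve the original market: 1306 - 3P = 3P - 230, hence P = 256 and q = 538.
After the shift, demand is qd = 1306 - 3P and supply is qs = 4P - 230.
Clearing the new market: 1306 - 3P = 4P - 230, so P = 1536/7 ≈ 219.4286 and q = 4534/7 ≈ 647.7143.

219.43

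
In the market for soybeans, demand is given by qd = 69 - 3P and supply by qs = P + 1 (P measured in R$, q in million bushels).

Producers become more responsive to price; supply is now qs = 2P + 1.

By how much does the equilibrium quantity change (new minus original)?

Before the shock: 69 - 3P = P + 1 ⇒ 68 = 4P ⇒ P = 17, q = 18.
The shock moves the curves to qd = 69 - 3P and qs = 2P + 1.
New equilibrium: 69 - 3P = 2P + 1 ⇒ 68 = 5P ⇒ P = 13.6, q = 28.2.
Δq = 28.2 − 18 = +10.2.

+10.2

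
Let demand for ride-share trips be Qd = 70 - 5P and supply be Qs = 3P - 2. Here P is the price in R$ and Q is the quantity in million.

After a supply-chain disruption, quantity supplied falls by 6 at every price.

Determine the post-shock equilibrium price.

9.75

Initially, 70 - 5P = 3P - 2, so 72 = 8P and P = 9, Q = 25.
The shock moves the curves to Qd = 70 - 5P and Qs = 3P - 8.
New equilibrium: 70 - 5P = 3P - 8 ⇒ 78 = 8P ⇒ P = 9.75, Q = 21.25.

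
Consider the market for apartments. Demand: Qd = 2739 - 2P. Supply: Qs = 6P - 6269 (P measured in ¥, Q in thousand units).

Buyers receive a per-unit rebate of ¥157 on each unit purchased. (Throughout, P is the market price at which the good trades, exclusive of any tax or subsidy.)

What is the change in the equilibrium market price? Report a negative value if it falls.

Initially, 2739 - 2P = 6P - 6269, so 9008 = 8P and P = 1126, Q = 487.
Since buyers' out-of-pocket price is the market price minus the rebate, the effective demand curve becomes Qd = 3053 - 2P.
Clearing the new market: 3053 - 2P = 6P - 6269, so P = 1165.25 and Q = 722.5.
ΔP = 1165.25 − 1126 = +39.25.

+39.25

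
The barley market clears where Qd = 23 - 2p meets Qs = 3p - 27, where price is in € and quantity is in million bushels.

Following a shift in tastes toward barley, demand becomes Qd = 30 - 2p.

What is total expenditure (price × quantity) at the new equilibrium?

82.08

Initially, 23 - 2p = 3p - 27, so 50 = 5p and p = 10, Q = 3.
With the change applied: demand Qd = 30 - 2p, supply Qs = 3p - 27.
Equate the new curves: 30 - 2p = 3p - 27, giving 57 = 5p, p = 11.4, Q = 7.2.
New expenditure = 11.4 × 7.2 = 82.08.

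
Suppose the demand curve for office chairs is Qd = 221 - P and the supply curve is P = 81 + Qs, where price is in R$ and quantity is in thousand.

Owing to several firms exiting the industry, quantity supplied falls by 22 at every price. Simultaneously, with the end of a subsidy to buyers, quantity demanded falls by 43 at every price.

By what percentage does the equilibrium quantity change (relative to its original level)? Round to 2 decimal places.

-46.43

Solve the original market: 221 - P = P - 81, hence P = 151 and Q = 70.
The shock moves the curves to Qd = 178 - P and Qs = P - 103.
Clearing the new market: 178 - P = P - 103, so P = 140.5 and Q = 37.5.
%ΔQ = (37.5 − 70) / 70 × 100 = -46.43%.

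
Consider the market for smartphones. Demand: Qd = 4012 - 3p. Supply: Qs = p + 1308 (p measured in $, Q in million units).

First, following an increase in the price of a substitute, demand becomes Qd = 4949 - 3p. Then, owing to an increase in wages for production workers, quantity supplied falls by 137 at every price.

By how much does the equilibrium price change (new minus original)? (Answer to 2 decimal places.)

+268.50

Solve the original market: 4012 - 3p = p + 1308, hence p = 676 and Q = 1984.
The new curves are Qd = 4949 - 3p (demand) and Qs = p + 1171 (supply).
Equate the new curves: 4949 - 3p = p + 1171, giving 3778 = 4p, p = 944.5, Q = 2115.5.
Δp = 944.5 − 676 = +268.50.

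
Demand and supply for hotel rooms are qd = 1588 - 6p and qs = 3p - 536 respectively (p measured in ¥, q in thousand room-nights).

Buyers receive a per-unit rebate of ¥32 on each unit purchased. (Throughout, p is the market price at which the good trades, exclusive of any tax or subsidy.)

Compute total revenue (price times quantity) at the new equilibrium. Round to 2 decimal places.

Original equilibrium: 1588 - 6p = 3p - 536 gives 2124 = 9p, so p = 236 and q = 172.
Since buyers' out-of-pocket price is the market price minus the rebate, the effective demand curve becomes qd = 1780 - 6p.
Clearing the new market: 1780 - 6p = 3p - 536, so p = 772/3 ≈ 257.3333 and q = 236.
New expenditure = 257.3333 × 236 = 60730.67.

60730.67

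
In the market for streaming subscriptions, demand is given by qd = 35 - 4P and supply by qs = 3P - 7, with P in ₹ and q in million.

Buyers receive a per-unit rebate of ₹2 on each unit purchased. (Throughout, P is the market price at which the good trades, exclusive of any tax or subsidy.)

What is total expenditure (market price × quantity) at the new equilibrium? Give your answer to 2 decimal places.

Initially, 35 - 4P = 3P - 7, so 42 = 7P and P = 6, q = 11.
Since buyers' out-of-pocket price is the market price minus the rebate, the effective demand curve becomes qd = 43 - 4P.
Setting them equal: 43 - 4P = 3P - 7 → 50 = 7P, so P = 50/7 ≈ 7.1429 and q = 101/7 ≈ 14.4286.
New expenditure = 7.1429 × 14.4286 = 103.06.

103.06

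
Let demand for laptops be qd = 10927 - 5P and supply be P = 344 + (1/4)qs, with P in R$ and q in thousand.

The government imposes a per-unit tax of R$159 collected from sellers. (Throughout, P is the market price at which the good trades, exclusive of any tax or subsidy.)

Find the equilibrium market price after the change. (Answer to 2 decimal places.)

Solve the original market: 10927 - 5P = 4P - 1376, hence P = 1367 and q = 4092.
Since sellers keep the price net of the tax, the effective supply curve becomes qs = 4P - 2012.
New equilibrium: 10927 - 5P = 4P - 2012 ⇒ 12939 = 9P ⇒ P = 4313/3 ≈ 1437.6667, q = 11216/3 ≈ 3738.6667.

1437.67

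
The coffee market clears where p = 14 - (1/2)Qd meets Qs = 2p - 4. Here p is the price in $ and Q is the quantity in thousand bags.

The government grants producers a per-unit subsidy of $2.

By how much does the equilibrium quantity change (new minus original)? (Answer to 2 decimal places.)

Before the shock: 28 - 2p = 2p - 4 ⇒ 32 = 4p ⇒ p = 8, Q = 12.
Since sellers receive the price plus the subsidy, the effective supply curve becomes Qs = 2p.
New equilibrium: 28 - 2p = 2p ⇒ 28 = 4p ⇒ p = 7, Q = 14.
ΔQ = 14 − 12 = +2.00.

+2.00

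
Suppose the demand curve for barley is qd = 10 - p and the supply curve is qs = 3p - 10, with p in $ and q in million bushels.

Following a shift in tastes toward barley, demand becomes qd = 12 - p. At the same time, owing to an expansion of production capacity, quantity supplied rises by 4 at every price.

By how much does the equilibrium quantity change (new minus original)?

Solve the original market: 10 - p = 3p - 10, hence p = 5 and q = 5.
After the shift, demand is qd = 12 - p and supply is qs = 3p - 6.
Setting them equal: 12 - p = 3p - 6 → 18 = 4p, so p = 4.5 and q = 7.5.
Δq = 7.5 − 5 = +2.5.

+2.5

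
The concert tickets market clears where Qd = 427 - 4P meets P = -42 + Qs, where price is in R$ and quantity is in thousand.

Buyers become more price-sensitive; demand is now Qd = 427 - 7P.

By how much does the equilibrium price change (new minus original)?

Original equilibrium: 427 - 4P = P + 42 gives 385 = 5P, so P = 77 and Q = 119.
The shock moves the curves to Qd = 427 - 7P and Qs = P + 42.
Clearing the new market: 427 - 7P = P + 42, so P = 48.125 and Q = 90.125.
ΔP = 48.125 − 77 = -28.875.

-28.875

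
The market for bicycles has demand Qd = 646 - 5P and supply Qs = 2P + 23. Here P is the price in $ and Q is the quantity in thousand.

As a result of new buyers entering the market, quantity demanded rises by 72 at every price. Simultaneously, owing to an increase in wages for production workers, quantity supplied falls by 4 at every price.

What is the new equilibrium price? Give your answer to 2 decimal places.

99.86

Solve the original market: 646 - 5P = 2P + 23, hence P = 89 and Q = 201.
After the shift, demand is Qd = 718 - 5P and supply is Qs = 2P + 19.
Setting them equal: 718 - 5P = 2P + 19 → 699 = 7P, so P = 699/7 ≈ 99.8571 and Q = 1531/7 ≈ 218.7143.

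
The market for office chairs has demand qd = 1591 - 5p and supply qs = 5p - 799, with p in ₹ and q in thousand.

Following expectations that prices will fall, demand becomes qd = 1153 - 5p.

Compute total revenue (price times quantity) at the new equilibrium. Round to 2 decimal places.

34550.40

Initially, 1591 - 5p = 5p - 799, so 2390 = 10p and p = 239, q = 396.
The new curves are qd = 1153 - 5p (demand) and qs = 5p - 799 (supply).
Clearing the new market: 1153 - 5p = 5p - 799, so p = 195.2 and q = 177.
New expenditure = 195.2 × 177 = 34550.40.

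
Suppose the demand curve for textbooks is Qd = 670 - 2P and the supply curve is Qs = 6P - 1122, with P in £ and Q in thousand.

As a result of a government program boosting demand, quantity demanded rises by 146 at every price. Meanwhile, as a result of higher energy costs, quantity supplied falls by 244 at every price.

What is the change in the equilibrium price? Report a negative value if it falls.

+48.75

Before the shock: 670 - 2P = 6P - 1122 ⇒ 1792 = 8P ⇒ P = 224, Q = 222.
After the shift, demand is Qd = 816 - 2P and supply is Qs = 6P - 1366.
Equate the new curves: 816 - 2P = 6P - 1366, giving 2182 = 8P, P = 272.75, Q = 270.5.
ΔP = 272.75 − 224 = +48.75.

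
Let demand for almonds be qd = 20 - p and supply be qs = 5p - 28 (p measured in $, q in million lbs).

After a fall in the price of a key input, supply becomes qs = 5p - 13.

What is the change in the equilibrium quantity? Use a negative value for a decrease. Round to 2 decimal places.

Original equilibrium: 20 - p = 5p - 28 gives 48 = 6p, so p = 8 and q = 12.
After the shift, demand is qd = 20 - p and supply is qs = 5p - 13.
Clearing the new market: 20 - p = 5p - 13, so p = 5.5 and q = 14.5.
Δq = 14.5 − 12 = +2.50.

+2.50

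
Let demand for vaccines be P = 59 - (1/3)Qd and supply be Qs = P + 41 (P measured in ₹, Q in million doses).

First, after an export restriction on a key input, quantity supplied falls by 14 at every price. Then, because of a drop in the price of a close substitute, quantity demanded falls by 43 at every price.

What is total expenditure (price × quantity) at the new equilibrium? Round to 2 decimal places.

Original equilibrium: 177 - 3P = P + 41 gives 136 = 4P, so P = 34 and Q = 75.
The shock moves the curves to Qd = 134 - 3P and Qs = P + 27.
New equilibrium: 134 - 3P = P + 27 ⇒ 107 = 4P ⇒ P = 26.75, Q = 53.75.
New expenditure = 26.75 × 53.75 = 1437.81.

1437.81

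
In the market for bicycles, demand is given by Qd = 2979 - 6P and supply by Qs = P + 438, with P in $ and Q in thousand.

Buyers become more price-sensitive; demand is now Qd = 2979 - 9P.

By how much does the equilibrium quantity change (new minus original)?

-108.9

Original equilibrium: 2979 - 6P = P + 438 gives 2541 = 7P, so P = 363 and Q = 801.
The shock moves the curves to Qd = 2979 - 9P and Qs = P + 438.
Equate the new curves: 2979 - 9P = P + 438, giving 2541 = 10P, P = 254.1, Q = 692.1.
ΔQ = 692.1 − 801 = -108.9.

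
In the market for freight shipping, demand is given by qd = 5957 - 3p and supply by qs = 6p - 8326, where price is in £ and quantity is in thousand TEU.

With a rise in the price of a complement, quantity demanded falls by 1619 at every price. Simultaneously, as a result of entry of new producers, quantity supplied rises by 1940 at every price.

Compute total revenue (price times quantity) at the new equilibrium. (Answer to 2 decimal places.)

909554.07

Solve the original market: 5957 - 3p = 6p - 8326, hence p = 1587 and q = 1196.
The new curves are qd = 4338 - 3p (demand) and qs = 6p - 6386 (supply).
New equilibrium: 4338 - 3p = 6p - 6386 ⇒ 10724 = 9p ⇒ p = 10724/9 ≈ 1191.5556, q = 2290/3 ≈ 763.3333.
New expenditure = 1191.5556 × 763.3333 = 909554.07.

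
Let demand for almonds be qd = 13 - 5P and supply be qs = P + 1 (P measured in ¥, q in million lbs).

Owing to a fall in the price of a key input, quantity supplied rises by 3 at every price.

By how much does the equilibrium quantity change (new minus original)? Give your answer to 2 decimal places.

Original equilibrium: 13 - 5P = P + 1 gives 12 = 6P, so P = 2 and q = 3.
After the shift, demand is qd = 13 - 5P and supply is qs = P + 4.
Equate the new curves: 13 - 5P = P + 4, giving 9 = 6P, P = 1.5, q = 5.5.
Δq = 5.5 − 3 = +2.50.

+2.50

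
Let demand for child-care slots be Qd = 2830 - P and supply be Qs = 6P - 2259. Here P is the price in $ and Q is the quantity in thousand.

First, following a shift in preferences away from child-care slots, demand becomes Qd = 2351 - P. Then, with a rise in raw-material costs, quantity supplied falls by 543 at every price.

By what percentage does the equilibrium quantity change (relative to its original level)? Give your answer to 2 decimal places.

Before the shock: 2830 - P = 6P - 2259 ⇒ 5089 = 7P ⇒ P = 727, Q = 2103.
With the change applied: demand Qd = 2351 - P, supply Qs = 6P - 2802.
Equate the new curves: 2351 - P = 6P - 2802, giving 5153 = 7P, P = 5153/7 ≈ 736.1429, Q = 11304/7 ≈ 1614.8571.
%ΔQ = (1614.8571 − 2103) / 2103 × 100 = -23.21%.

-23.21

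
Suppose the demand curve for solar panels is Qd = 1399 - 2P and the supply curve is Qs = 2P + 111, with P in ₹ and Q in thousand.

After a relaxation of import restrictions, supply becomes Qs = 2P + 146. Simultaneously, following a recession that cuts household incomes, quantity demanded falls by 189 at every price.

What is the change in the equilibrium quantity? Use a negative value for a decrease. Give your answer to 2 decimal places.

-77.00

Solve the original market: 1399 - 2P = 2P + 111, hence P = 322 and Q = 755.
With the change applied: demand Qd = 1210 - 2P, supply Qs = 2P + 146.
Equate the new curves: 1210 - 2P = 2P + 146, giving 1064 = 4P, P = 266, Q = 678.
ΔQ = 678 − 755 = -77.00.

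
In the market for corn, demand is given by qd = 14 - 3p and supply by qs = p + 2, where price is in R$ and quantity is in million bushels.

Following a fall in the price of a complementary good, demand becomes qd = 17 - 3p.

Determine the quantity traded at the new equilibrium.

Solve the original market: 14 - 3p = p + 2, hence p = 3 and q = 5.
After the shift, demand is qd = 17 - 3p and supply is qs = p + 2.
New equilibrium: 17 - 3p = p + 2 ⇒ 15 = 4p ⇒ p = 3.75, q = 5.75.

5.75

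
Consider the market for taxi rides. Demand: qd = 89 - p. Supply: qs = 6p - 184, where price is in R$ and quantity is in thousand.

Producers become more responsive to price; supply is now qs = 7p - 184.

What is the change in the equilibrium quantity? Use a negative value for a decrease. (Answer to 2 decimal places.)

Solve the original market: 89 - p = 6p - 184, hence p = 39 and q = 50.
After the shift, demand is qd = 89 - p and supply is qs = 7p - 184.
Clearing the new market: 89 - p = 7p - 184, so p = 34.125 and q = 54.875.
Δq = 54.875 − 50 = +4.88.

+4.88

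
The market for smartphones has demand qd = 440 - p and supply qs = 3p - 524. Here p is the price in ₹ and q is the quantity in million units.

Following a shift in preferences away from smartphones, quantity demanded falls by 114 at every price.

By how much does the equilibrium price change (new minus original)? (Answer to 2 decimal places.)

-28.50

Original equilibrium: 440 - p = 3p - 524 gives 964 = 4p, so p = 241 and q = 199.
With the change applied: demand qd = 326 - p, supply qs = 3p - 524.
Clearing the new market: 326 - p = 3p - 524, so p = 212.5 and q = 113.5.
Δp = 212.5 − 241 = -28.50.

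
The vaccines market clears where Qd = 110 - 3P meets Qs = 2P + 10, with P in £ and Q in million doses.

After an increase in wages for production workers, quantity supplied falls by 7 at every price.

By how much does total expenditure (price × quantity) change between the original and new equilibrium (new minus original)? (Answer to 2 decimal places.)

-19.88

Initially, 110 - 3P = 2P + 10, so 100 = 5P and P = 20, Q = 50.
The new curves are Qd = 110 - 3P (demand) and Qs = 2P + 3 (supply).
Setting them equal: 110 - 3P = 2P + 3 → 107 = 5P, so P = 21.4 and Q = 45.8.
Expenditure moves from 20×50 = 1000 to 21.4×45.8 = 980.12; change = -19.88.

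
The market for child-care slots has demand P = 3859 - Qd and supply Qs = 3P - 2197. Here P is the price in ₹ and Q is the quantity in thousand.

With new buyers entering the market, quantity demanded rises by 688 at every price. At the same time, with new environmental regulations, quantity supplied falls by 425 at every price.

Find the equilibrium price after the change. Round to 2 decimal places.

Solve the original market: 3859 - P = 3P - 2197, hence P = 1514 and Q = 2345.
The new curves are Qd = 4547 - P (demand) and Qs = 3P - 2622 (supply).
Setting them equal: 4547 - P = 3P - 2622 → 7169 = 4P, so P = 1792.25 and Q = 2754.75.

1792.25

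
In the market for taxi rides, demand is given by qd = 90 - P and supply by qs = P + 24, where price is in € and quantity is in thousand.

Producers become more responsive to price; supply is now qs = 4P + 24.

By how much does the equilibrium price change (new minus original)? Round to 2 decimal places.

-19.80

Original equilibrium: 90 - P = P + 24 gives 66 = 2P, so P = 33 and q = 57.
The shock moves the curves to qd = 90 - P and qs = 4P + 24.
Clearing the new market: 90 - P = 4P + 24, so P = 13.2 and q = 76.8.
ΔP = 13.2 − 33 = -19.80.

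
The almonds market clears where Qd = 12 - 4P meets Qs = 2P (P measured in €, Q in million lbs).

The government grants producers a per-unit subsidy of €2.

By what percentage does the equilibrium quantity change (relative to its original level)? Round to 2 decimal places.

+66.67

Initially, 12 - 4P = 2P, so 12 = 6P and P = 2, Q = 4.
Since sellers receive the price plus the subsidy, the effective supply curve becomes Qs = 2P + 4.
Equate the new curves: 12 - 4P = 2P + 4, giving 8 = 6P, P = 4/3 ≈ 1.3333, Q = 20/3 ≈ 6.6667.
%ΔQ = (6.6667 − 4) / 4 × 100 = +66.67%.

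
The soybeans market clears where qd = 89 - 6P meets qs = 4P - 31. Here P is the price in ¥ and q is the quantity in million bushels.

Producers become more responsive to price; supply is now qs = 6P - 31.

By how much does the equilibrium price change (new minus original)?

-2

Solve the original market: 89 - 6P = 4P - 31, hence P = 12 and q = 17.
The shock moves the curves to qd = 89 - 6P and qs = 6P - 31.
New equilibrium: 89 - 6P = 6P - 31 ⇒ 120 = 12P ⇒ P = 10, q = 29.
ΔP = 10 − 12 = -2.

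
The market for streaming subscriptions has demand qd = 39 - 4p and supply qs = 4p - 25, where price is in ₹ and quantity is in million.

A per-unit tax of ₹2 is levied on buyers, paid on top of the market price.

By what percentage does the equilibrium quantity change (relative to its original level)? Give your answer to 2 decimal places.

Initially, 39 - 4p = 4p - 25, so 64 = 8p and p = 8, q = 7.
Since buyers pay the price plus the tax, the effective demand curve becomes qd = 31 - 4p.
New equilibrium: 31 - 4p = 4p - 25 ⇒ 56 = 8p ⇒ p = 7, q = 3.
%Δq = (3 − 7) / 7 × 100 = -57.14%.

-57.14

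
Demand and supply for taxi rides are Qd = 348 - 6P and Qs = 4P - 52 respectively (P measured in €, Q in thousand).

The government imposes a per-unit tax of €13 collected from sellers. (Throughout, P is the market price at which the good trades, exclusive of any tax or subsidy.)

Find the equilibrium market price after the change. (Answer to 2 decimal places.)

Before the shock: 348 - 6P = 4P - 52 ⇒ 400 = 10P ⇒ P = 40, Q = 108.
Since sellers keep the price net of the tax, the effective supply curve becomes Qs = 4P - 104.
Equate the new curves: 348 - 6P = 4P - 104, giving 452 = 10P, P = 45.2, Q = 76.8.

45.20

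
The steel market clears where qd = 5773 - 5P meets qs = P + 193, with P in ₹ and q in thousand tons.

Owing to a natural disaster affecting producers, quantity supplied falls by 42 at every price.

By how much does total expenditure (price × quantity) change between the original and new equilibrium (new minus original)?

Before the shock: 5773 - 5P = P + 193 ⇒ 5580 = 6P ⇒ P = 930, q = 1123.
With the change applied: demand qd = 5773 - 5P, supply qs = P + 151.
Clearing the new market: 5773 - 5P = P + 151, so P = 937 and q = 1088.
Expenditure moves from 930×1123 = 1044390 to 937×1088 = 1019456; change = -24934.

-24934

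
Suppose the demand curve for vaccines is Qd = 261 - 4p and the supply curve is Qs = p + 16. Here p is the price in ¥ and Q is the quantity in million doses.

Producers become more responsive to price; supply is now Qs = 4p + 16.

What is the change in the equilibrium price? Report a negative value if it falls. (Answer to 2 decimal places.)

-18.38

Solve the original market: 261 - 4p = p + 16, hence p = 49 and Q = 65.
The new curves are Qd = 261 - 4p (demand) and Qs = 4p + 16 (supply).
New equilibrium: 261 - 4p = 4p + 16 ⇒ 245 = 8p ⇒ p = 30.625, Q = 138.5.
Δp = 30.625 − 49 = -18.38.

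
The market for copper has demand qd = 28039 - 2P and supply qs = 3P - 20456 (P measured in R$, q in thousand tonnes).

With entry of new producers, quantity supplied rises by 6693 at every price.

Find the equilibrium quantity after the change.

11318.2

Solve the original market: 28039 - 2P = 3P - 20456, hence P = 9699 and q = 8641.
The new curves are qd = 28039 - 2P (demand) and qs = 3P - 13763 (supply).
Clearing the new market: 28039 - 2P = 3P - 13763, so P = 8360.4 and q = 11318.2.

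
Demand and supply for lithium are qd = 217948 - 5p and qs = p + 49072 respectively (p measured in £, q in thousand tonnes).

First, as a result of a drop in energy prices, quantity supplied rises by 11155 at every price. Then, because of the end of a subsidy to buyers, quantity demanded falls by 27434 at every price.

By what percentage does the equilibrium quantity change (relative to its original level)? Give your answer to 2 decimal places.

+6.12

Initially, 217948 - 5p = p + 49072, so 168876 = 6p and p = 28146, q = 77218.
After the shift, demand is qd = 190514 - 5p and supply is qs = p + 60227.
New equilibrium: 190514 - 5p = p + 60227 ⇒ 130287 = 6p ⇒ p = 21714.5, q = 81941.5.
%Δq = (81941.5 − 77218) / 77218 × 100 = +6.12%.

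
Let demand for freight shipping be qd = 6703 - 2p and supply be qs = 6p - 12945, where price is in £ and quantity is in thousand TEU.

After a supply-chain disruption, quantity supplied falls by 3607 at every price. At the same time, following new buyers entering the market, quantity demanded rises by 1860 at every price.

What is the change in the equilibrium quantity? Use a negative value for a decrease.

+493.25

Initially, 6703 - 2p = 6p - 12945, so 19648 = 8p and p = 2456, q = 1791.
The shock moves the curves to qd = 8563 - 2p and qs = 6p - 16552.
Setting them equal: 8563 - 2p = 6p - 16552 → 25115 = 8p, so p = 3139.375 and q = 2284.25.
Δq = 2284.25 − 1791 = +493.25.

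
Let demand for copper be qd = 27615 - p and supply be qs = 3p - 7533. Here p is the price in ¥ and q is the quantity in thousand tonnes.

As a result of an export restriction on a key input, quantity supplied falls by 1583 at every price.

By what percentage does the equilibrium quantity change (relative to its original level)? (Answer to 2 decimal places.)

Solve the original market: 27615 - p = 3p - 7533, hence p = 8787 and q = 18828.
The new curves are qd = 27615 - p (demand) and qs = 3p - 9116 (supply).
Setting them equal: 27615 - p = 3p - 9116 → 36731 = 4p, so p = 9182.75 and q = 18432.25.
%Δq = (18432.25 − 18828) / 18828 × 100 = -2.10%.

-2.10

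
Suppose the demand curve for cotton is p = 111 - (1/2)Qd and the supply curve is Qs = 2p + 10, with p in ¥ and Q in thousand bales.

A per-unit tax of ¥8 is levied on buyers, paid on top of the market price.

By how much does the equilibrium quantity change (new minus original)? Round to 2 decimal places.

Solve the original market: 222 - 2p = 2p + 10, hence p = 53 and Q = 116.
Since buyers pay the price plus the tax, the effective demand curve becomes Qd = 206 - 2p.
Clearing the new market: 206 - 2p = 2p + 10, so p = 49 and Q = 108.
ΔQ = 108 − 116 = -8.00.

-8.00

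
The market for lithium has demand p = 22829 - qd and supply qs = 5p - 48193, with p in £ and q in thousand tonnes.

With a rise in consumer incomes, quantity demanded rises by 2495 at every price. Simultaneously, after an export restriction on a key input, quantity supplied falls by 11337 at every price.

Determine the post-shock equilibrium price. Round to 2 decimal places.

Initially, 22829 - p = 5p - 48193, so 71022 = 6p and p = 11837, q = 10992.
The new curves are qd = 25324 - p (demand) and qs = 5p - 59530 (supply).
Clearing the new market: 25324 - p = 5p - 59530, so p = 42427/3 ≈ 14142.3333 and q = 33545/3 ≈ 11181.6667.

14142.33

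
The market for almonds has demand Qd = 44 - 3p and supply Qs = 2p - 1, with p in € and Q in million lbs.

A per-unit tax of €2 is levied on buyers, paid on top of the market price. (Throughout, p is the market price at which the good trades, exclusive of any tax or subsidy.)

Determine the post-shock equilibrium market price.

7.8

Before the shock: 44 - 3p = 2p - 1 ⇒ 45 = 5p ⇒ p = 9, Q = 17.
Since buyers pay the price plus the tax, the effective demand curve becomes Qd = 38 - 3p.
Clearing the new market: 38 - 3p = 2p - 1, so p = 7.8 and Q = 14.6.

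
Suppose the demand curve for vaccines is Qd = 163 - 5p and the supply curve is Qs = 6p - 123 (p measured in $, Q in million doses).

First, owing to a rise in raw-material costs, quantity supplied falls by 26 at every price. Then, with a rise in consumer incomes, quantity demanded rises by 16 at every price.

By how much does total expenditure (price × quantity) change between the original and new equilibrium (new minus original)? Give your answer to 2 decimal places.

Solve the original market: 163 - 5p = 6p - 123, hence p = 26 and Q = 33.
With the change applied: demand Qd = 179 - 5p, supply Qs = 6p - 149.
Setting them equal: 179 - 5p = 6p - 149 → 328 = 11p, so p = 328/11 ≈ 29.8182 and Q = 329/11 ≈ 29.9091.
Expenditure moves from 26×33 = 858 to 29.8182×29.9091 = 891.8347; change = +33.83.

+33.83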